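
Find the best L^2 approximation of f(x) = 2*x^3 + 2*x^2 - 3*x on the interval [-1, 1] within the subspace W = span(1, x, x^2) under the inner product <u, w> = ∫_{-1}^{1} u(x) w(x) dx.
g(x) = 2*x^2 - 9*x/5

The best approximation g ∈ W is the orthogonal projection of f onto W. Writing g = a_0 + a_1 x + a_2 x^2, the coefficients solve the normal equations G · a = b where
  G_{ij} = <φ_i, φ_j> and b_i = <f, φ_i>, with φ_0 = 1, φ_1 = x, φ_2 = x^2.
G =
  [2, 0, 2/3]
  [0, 2/3, 0]
  [2/3, 0, 2/5],
b = (4/3, -6/5, 4/5).
Solving gives a_0 = 0, a_1 = -9/5, a_2 = 2, so
  g(x) = 2*x^2 - 9*x/5.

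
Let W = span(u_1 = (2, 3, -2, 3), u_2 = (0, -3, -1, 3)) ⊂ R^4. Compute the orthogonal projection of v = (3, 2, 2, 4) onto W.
proj_W(v) = (372/245, 66/35, -404/245, 654/245)

Set up U = [u_1 | ... | u_2] ∈ R^(4×2). The projector onto W = col(U) is P = U (U^T U)^(-1) U^T.
Compute U^T U =
  [26, 2]
  [2, 19],
and U^T v = (20, 4).
Solve U^T U · c = U^T v for the coefficients: c = (186/245, 32/245). The projection is proj_W(v) = U c.
Check: (v - proj_W(v)) · u_1 = 0  (should be 0).
Check: (v - proj_W(v)) · u_2 = 0  (should be 0).
Result: proj_W(v) = (372/245, 66/35, -404/245, 654/245).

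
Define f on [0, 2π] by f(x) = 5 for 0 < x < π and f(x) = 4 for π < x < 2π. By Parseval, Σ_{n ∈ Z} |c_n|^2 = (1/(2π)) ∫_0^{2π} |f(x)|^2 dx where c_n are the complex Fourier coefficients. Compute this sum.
Σ |c_n|^2 = 41/2

Parseval equates the L^2 energy of f (normalised by 1/(2π)) with the ℓ^2 sum of its Fourier coefficients: (1/(2π)) ∫_0^{2π} |f|^2 = Σ |c_n|^2.
Compute the left side: (1/(2π)) [∫_0^π 5^2 dx + ∫_π^{2π} 4^2 dx] = (1/(2π)) · (25π + 16π) = (25 + 16)/2 = 41/2.
So Σ_{n ∈ Z} |c_n|^2 = 41/2.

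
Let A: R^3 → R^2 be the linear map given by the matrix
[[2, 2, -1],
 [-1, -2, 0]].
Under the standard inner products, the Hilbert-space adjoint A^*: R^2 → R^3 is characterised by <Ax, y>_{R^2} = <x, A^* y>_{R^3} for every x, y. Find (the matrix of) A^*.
A^* = A^T =
[[2, -1],
 [2, -2],
 [-1, 0]]

For real matrices with standard dot products, the defining identity <Ax, y> = <x, A^* y> gives (Ax)^T y = x^T (A^*) y, i.e. x^T A^T y = x^T (A^*) y. Since this holds for all x, y, we must have A^* = A^T. Therefore
A^* =
[[2, -1],
 [2, -2],
 [-1, 0]].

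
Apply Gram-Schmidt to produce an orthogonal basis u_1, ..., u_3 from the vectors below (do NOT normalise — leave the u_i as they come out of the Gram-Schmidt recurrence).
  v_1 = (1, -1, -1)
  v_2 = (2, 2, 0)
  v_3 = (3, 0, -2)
Orthogonal basis:
  u_1 = (1, -1, -1)
  u_2 = (2, 2, 0)
  u_3 = (-1/6, 1/6, -1/3)

Apply the Gram-Schmidt recurrence
  u_1 = v_1
  u_i = v_i − Σ_{j<i} ((v_i · u_j) / (u_j · u_j)) · u_j.

Step by step this gives:
  u_1 = (1, -1, -1)
  u_2 = (2, 2, 0)
  u_3 = (-1/6, 1/6, -1/3)

Orthogonality check:
  u_2 · u_1 = 0 (should be 0)
  u_3 · u_1 = 0 (should be 0)
  u_3 · u_2 = 0 (should be 0)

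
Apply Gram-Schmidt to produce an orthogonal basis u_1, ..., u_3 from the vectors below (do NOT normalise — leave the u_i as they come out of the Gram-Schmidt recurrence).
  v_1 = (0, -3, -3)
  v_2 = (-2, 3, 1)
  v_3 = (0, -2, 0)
Orthogonal basis:
  u_1 = (0, -3, -3)
  u_2 = (-2, 1, -1)
  u_3 = (-2/3, -2/3, 2/3)

Apply the Gram-Schmidt recurrence
  u_1 = v_1
  u_i = v_i − Σ_{j<i} ((v_i · u_j) / (u_j · u_j)) · u_j.

Step by step this gives:
  u_1 = (0, -3, -3)
  u_2 = (-2, 1, -1)
  u_3 = (-2/3, -2/3, 2/3)

Orthogonality check:
  u_2 · u_1 = 0 (should be 0)
  u_3 · u_1 = 0 (should be 0)
  u_3 · u_2 = 0 (should be 0)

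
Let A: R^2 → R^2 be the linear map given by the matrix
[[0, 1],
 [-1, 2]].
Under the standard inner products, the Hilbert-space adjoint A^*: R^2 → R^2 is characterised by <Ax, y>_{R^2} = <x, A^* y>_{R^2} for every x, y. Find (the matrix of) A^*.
A^* = A^T =
[[0, -1],
 [1, 2]]

For real matrices with standard dot products, the defining identity <Ax, y> = <x, A^* y> gives (Ax)^T y = x^T (A^*) y, i.e. x^T A^T y = x^T (A^*) y. Since this holds for all x, y, we must have A^* = A^T. Therefore
A^* =
[[0, -1],
 [1, 2]].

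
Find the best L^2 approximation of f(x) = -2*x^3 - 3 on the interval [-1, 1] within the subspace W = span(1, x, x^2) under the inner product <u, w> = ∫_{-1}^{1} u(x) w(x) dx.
g(x) = -6*x/5 - 3

The best approximation g ∈ W is the orthogonal projection of f onto W. Writing g = a_0 + a_1 x + a_2 x^2, the coefficients solve the normal equations G · a = b where
  G_{ij} = <φ_i, φ_j> and b_i = <f, φ_i>, with φ_0 = 1, φ_1 = x, φ_2 = x^2.
G =
  [2, 0, 2/3]
  [0, 2/3, 0]
  [2/3, 0, 2/5],
b = (-6, -4/5, -2).
Solving gives a_0 = -3, a_1 = -6/5, a_2 = 0, so
  g(x) = -6*x/5 - 3.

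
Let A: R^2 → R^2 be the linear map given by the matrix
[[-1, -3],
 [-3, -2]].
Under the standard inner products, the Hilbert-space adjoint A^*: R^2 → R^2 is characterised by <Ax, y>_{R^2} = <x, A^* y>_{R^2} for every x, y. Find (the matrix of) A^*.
A^* = A^T =
[[-1, -3],
 [-3, -2]]

For real matrices with standard dot products, the defining identity <Ax, y> = <x, A^* y> gives (Ax)^T y = x^T (A^*) y, i.e. x^T A^T y = x^T (A^*) y. Since this holds for all x, y, we must have A^* = A^T. Therefore
A^* =
[[-1, -3],
 [-3, -2]].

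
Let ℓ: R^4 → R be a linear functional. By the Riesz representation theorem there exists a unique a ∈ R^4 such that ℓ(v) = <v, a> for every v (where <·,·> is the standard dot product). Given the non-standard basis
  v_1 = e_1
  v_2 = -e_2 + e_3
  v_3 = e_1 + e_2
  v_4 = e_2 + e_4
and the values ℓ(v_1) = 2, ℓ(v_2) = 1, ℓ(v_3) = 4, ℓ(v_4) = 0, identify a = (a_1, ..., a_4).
a = (2, 2, 3, -2)

Write a = (a_1, ..., a_4) in the standard basis. For each basis vector v_i, ℓ(v_i) = <v_i, a> is a linear equation in the a_j's. Collect the n equations into a matrix system V a = ℓ, where row i of V is v_i (expressed in the standard basis). Since V is invertible (lower-triangular with 1s on the diagonal, up to permutation), solve by back-substitution:
  V =
[[1, 0, 0, 0],
 [0, -1, 1, 0],
 [1, 1, 0, 0],
 [0, 1, 0, 1]]
  V a = (2, 1, 4, 0)
Solving gives a = (2, 2, 3, -2).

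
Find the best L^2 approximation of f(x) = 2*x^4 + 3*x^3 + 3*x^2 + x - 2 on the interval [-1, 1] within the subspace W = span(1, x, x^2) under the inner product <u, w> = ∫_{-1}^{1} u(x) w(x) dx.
g(x) = 33*x^2/7 + 14*x/5 - 76/35

The best approximation g ∈ W is the orthogonal projection of f onto W. Writing g = a_0 + a_1 x + a_2 x^2, the coefficients solve the normal equations G · a = b where
  G_{ij} = <φ_i, φ_j> and b_i = <f, φ_i>, with φ_0 = 1, φ_1 = x, φ_2 = x^2.
G =
  [2, 0, 2/3]
  [0, 2/3, 0]
  [2/3, 0, 2/5],
b = (-6/5, 28/15, 46/105).
Solving gives a_0 = -76/35, a_1 = 14/5, a_2 = 33/7, so
  g(x) = 33*x^2/7 + 14*x/5 - 76/35.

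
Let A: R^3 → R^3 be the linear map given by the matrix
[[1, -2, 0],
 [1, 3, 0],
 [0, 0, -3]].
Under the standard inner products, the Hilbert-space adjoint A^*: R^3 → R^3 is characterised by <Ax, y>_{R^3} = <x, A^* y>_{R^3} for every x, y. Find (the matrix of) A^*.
A^* = A^T =
[[1, 1, 0],
 [-2, 3, 0],
 [0, 0, -3]]

For real matrices with standard dot products, the defining identity <Ax, y> = <x, A^* y> gives (Ax)^T y = x^T (A^*) y, i.e. x^T A^T y = x^T (A^*) y. Since this holds for all x, y, we must have A^* = A^T. Therefore
A^* =
[[1, 1, 0],
 [-2, 3, 0],
 [0, 0, -3]].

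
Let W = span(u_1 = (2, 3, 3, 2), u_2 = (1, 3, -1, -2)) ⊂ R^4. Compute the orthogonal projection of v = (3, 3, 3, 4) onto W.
proj_W(v) = (25/11, 3, 45/11, 34/11)

Set up U = [u_1 | ... | u_2] ∈ R^(4×2). The projector onto W = col(U) is P = U (U^T U)^(-1) U^T.
Compute U^T U =
  [26, 4]
  [4, 15],
and U^T v = (32, 1).
Solve U^T U · c = U^T v for the coefficients: c = (14/11, -3/11). The projection is proj_W(v) = U c.
Check: (v - proj_W(v)) · u_1 = 0  (should be 0).
Check: (v - proj_W(v)) · u_2 = 0  (should be 0).
Result: proj_W(v) = (25/11, 3, 45/11, 34/11).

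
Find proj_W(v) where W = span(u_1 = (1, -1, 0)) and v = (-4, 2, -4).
proj_W(v) = (-3, 3, 0)

Set up U = [u_1 | ... | u_1] ∈ R^(3×1). The projector onto W = col(U) is P = U (U^T U)^(-1) U^T.
Compute U^T U =
  [2],
and U^T v = (-6).
Solve U^T U · c = U^T v for the coefficients: c = (-3). The projection is proj_W(v) = U c.
Check: (v - proj_W(v)) · u_1 = 0  (should be 0).
Result: proj_W(v) = (-3, 3, 0).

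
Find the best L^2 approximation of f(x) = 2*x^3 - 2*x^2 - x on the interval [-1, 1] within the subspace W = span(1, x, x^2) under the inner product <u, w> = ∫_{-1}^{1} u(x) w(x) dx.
g(x) = -2*x^2 + x/5

The best approximation g ∈ W is the orthogonal projection of f onto W. Writing g = a_0 + a_1 x + a_2 x^2, the coefficients solve the normal equations G · a = b where
  G_{ij} = <φ_i, φ_j> and b_i = <f, φ_i>, with φ_0 = 1, φ_1 = x, φ_2 = x^2.
G =
  [2, 0, 2/3]
  [0, 2/3, 0]
  [2/3, 0, 2/5],
b = (-4/3, 2/15, -4/5).
Solving gives a_0 = 0, a_1 = 1/5, a_2 = -2, so
  g(x) = -2*x^2 + x/5.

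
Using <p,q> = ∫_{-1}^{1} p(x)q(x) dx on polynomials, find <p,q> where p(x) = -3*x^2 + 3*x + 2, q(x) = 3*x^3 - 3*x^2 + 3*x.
<p,q> = 46/5

Expand the product: p(x)·q(x) = -9*x^5 + 18*x^4 - 12*x^3 + 3*x^2 + 6*x.
∫_{-1}^{1} of each monomial x^k gives [2/(k+1) if k even, 0 if k odd]. Integrating term-by-term (or equivalently evaluating the antiderivative F(x) = -3*x^6/2 + 18*x^5/5 - 3*x^4 + x^3 + 3*x^2 at the endpoints):
  F(1) − F(−1) = 31/10 − (-61/10) = 46/5.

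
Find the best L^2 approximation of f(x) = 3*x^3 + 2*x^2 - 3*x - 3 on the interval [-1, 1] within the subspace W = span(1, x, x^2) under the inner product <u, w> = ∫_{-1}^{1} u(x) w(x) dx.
g(x) = 2*x^2 - 6*x/5 - 3

The best approximation g ∈ W is the orthogonal projection of f onto W. Writing g = a_0 + a_1 x + a_2 x^2, the coefficients solve the normal equations G · a = b where
  G_{ij} = <φ_i, φ_j> and b_i = <f, φ_i>, with φ_0 = 1, φ_1 = x, φ_2 = x^2.
G =
  [2, 0, 2/3]
  [0, 2/3, 0]
  [2/3, 0, 2/5],
b = (-14/3, -4/5, -6/5).
Solving gives a_0 = -3, a_1 = -6/5, a_2 = 2, so
  g(x) = 2*x^2 - 6*x/5 - 3.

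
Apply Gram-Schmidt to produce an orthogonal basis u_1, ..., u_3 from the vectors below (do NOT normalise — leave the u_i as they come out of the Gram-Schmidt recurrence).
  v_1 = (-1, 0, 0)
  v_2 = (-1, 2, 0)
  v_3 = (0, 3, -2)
Orthogonal basis:
  u_1 = (-1, 0, 0)
  u_2 = (0, 2, 0)
  u_3 = (0, 0, -2)

Apply the Gram-Schmidt recurrence
  u_1 = v_1
  u_i = v_i − Σ_{j<i} ((v_i · u_j) / (u_j · u_j)) · u_j.

Step by step this gives:
  u_1 = (-1, 0, 0)
  u_2 = (0, 2, 0)
  u_3 = (0, 0, -2)

Orthogonality check:
  u_2 · u_1 = 0 (should be 0)
  u_3 · u_1 = 0 (should be 0)
  u_3 · u_2 = 0 (should be 0)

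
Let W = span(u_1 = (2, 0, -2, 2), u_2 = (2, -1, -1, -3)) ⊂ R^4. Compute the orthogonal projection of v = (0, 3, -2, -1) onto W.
proj_W(v) = (3/5, -2/15, -7/15, -1/15)

Set up U = [u_1 | ... | u_2] ∈ R^(4×2). The projector onto W = col(U) is P = U (U^T U)^(-1) U^T.
Compute U^T U =
  [12, 0]
  [0, 15],
and U^T v = (2, 2).
Solve U^T U · c = U^T v for the coefficients: c = (1/6, 2/15). The projection is proj_W(v) = U c.
Check: (v - proj_W(v)) · u_1 = 0  (should be 0).
Check: (v - proj_W(v)) · u_2 = 0  (should be 0).
Result: proj_W(v) = (3/5, -2/15, -7/15, -1/15).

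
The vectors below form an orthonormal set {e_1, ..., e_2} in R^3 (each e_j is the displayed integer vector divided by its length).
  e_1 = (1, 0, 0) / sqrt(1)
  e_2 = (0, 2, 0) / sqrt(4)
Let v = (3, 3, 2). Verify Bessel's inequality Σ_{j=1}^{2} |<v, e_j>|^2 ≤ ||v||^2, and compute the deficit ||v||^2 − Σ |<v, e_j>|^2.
Σ |<v, e_j>|^2 = 18; ||v||^2 = 22; deficit = 4

Write each e_j = u_j / sqrt(<u_j, u_j>) where u_j is the displayed integer vector. Then <v, e_j> = <v, u_j> / sqrt(<u_j, u_j>), so |<v, e_j>|^2 = <v, u_j>^2 / <u_j, u_j>.
Coefficients: <v, e_1> = 3/sqrt(1), <v, e_2> = 6/sqrt(4).
Square and sum: Σ |<v, e_j>|^2 = 18.
Compute ||v||^2 = v·v = 22.
Deficit = 22 − 18 = 4 ≥ 0, confirming Bessel's inequality. (The deficit equals ||v − Σ <v,e_j> e_j||^2, the squared distance from v to span{e_j}.)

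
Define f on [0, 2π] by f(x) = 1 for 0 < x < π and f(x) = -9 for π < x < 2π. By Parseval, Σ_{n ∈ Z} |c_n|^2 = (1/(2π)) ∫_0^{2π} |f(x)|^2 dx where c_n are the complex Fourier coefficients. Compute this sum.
Σ |c_n|^2 = 41

Parseval equates the L^2 energy of f (normalised by 1/(2π)) with the ℓ^2 sum of its Fourier coefficients: (1/(2π)) ∫_0^{2π} |f|^2 = Σ |c_n|^2.
Compute the left side: (1/(2π)) [∫_0^π 1^2 dx + ∫_π^{2π} (-9)^2 dx] = (1/(2π)) · (1π + 81π) = (1 + 81)/2 = 41.
So Σ_{n ∈ Z} |c_n|^2 = 41.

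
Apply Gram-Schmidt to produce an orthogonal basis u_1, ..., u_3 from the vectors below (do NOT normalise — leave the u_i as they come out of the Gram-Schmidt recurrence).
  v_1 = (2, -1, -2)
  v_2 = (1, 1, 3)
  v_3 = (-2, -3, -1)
Orthogonal basis:
  u_1 = (2, -1, -2)
  u_2 = (19/9, 4/9, 17/9)
  u_3 = (-23/74, -92/37, 69/74)

Apply the Gram-Schmidt recurrence
  u_1 = v_1
  u_i = v_i − Σ_{j<i} ((v_i · u_j) / (u_j · u_j)) · u_j.

Step by step this gives:
  u_1 = (2, -1, -2)
  u_2 = (19/9, 4/9, 17/9)
  u_3 = (-23/74, -92/37, 69/74)

Orthogonality check:
  u_2 · u_1 = 0 (should be 0)
  u_3 · u_1 = 0 (should be 0)
  u_3 · u_2 = 0 (should be 0)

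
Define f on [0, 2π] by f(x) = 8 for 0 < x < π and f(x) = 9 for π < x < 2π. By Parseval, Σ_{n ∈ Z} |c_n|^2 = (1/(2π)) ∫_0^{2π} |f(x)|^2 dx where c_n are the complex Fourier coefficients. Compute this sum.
Σ |c_n|^2 = 145/2

Parseval equates the L^2 energy of f (normalised by 1/(2π)) with the ℓ^2 sum of its Fourier coefficients: (1/(2π)) ∫_0^{2π} |f|^2 = Σ |c_n|^2.
Compute the left side: (1/(2π)) [∫_0^π 8^2 dx + ∫_π^{2π} 9^2 dx] = (1/(2π)) · (64π + 81π) = (64 + 81)/2 = 145/2.
So Σ_{n ∈ Z} |c_n|^2 = 145/2.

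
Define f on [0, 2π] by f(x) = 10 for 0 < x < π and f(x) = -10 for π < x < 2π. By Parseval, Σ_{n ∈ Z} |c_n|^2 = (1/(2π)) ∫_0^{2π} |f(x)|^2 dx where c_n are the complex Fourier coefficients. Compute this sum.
Σ |c_n|^2 = 100

Parseval equates the L^2 energy of f (normalised by 1/(2π)) with the ℓ^2 sum of its Fourier coefficients: (1/(2π)) ∫_0^{2π} |f|^2 = Σ |c_n|^2.
Compute the left side: (1/(2π)) [∫_0^π 10^2 dx + ∫_π^{2π} (-10)^2 dx] = (1/(2π)) · (100π + 100π) = (100 + 100)/2 = 100.
So Σ_{n ∈ Z} |c_n|^2 = 100.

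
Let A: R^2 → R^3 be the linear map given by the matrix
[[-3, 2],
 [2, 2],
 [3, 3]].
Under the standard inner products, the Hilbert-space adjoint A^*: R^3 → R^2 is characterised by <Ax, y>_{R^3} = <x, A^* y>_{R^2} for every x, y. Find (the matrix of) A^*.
A^* = A^T =
[[-3, 2, 3],
 [2, 2, 3]]

For real matrices with standard dot products, the defining identity <Ax, y> = <x, A^* y> gives (Ax)^T y = x^T (A^*) y, i.e. x^T A^T y = x^T (A^*) y. Since this holds for all x, y, we must have A^* = A^T. Therefore
A^* =
[[-3, 2, 3],
 [2, 2, 3]].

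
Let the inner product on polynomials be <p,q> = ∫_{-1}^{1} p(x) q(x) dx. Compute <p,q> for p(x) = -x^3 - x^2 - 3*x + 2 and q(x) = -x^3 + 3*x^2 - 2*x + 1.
<p,q> = 1304/105

Expand the product: p(x)·q(x) = x^6 - 2*x^5 + 2*x^4 - 10*x^3 + 11*x^2 - 7*x + 2.
∫_{-1}^{1} of each monomial x^k gives [2/(k+1) if k even, 0 if k odd]. Integrating term-by-term (or equivalently evaluating the antiderivative F(x) = x^7/7 - x^6/3 + 2*x^5/5 - 5*x^4/2 + 11*x^3/3 - 7*x^2/2 + 2*x at the endpoints):
  F(1) − F(−1) = -13/105 − (-439/35) = 1304/105.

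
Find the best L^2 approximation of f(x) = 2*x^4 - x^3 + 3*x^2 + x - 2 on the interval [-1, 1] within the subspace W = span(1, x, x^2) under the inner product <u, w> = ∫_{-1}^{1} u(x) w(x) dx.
g(x) = 33*x^2/7 + 2*x/5 - 76/35

The best approximation g ∈ W is the orthogonal projection of f onto W. Writing g = a_0 + a_1 x + a_2 x^2, the coefficients solve the normal equations G · a = b where
  G_{ij} = <φ_i, φ_j> and b_i = <f, φ_i>, with φ_0 = 1, φ_1 = x, φ_2 = x^2.
G =
  [2, 0, 2/3]
  [0, 2/3, 0]
  [2/3, 0, 2/5],
b = (-6/5, 4/15, 46/105).
Solving gives a_0 = -76/35, a_1 = 2/5, a_2 = 33/7, so
  g(x) = 33*x^2/7 + 2*x/5 - 76/35.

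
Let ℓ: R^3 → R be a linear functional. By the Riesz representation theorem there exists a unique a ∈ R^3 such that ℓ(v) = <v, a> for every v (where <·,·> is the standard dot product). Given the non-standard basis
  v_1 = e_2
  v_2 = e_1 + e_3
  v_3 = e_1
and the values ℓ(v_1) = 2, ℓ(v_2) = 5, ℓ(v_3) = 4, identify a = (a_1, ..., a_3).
a = (4, 2, 1)

Write a = (a_1, ..., a_3) in the standard basis. For each basis vector v_i, ℓ(v_i) = <v_i, a> is a linear equation in the a_j's. Collect the n equations into a matrix system V a = ℓ, where row i of V is v_i (expressed in the standard basis). Since V is invertible (lower-triangular with 1s on the diagonal, up to permutation), solve by back-substitution:
  V =
[[0, 1, 0],
 [1, 0, 1],
 [1, 0, 0]]
  V a = (2, 5, 4)
Solving gives a = (4, 2, 1).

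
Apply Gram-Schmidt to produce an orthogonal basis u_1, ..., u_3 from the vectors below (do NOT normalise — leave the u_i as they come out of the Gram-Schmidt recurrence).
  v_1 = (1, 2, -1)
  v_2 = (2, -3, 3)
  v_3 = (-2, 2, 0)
Orthogonal basis:
  u_1 = (1, 2, -1)
  u_2 = (19/6, -2/3, 11/6)
  u_3 = (-48/83, 80/83, 112/83)

Apply the Gram-Schmidt recurrence
  u_1 = v_1
  u_i = v_i − Σ_{j<i} ((v_i · u_j) / (u_j · u_j)) · u_j.

Step by step this gives:
  u_1 = (1, 2, -1)
  u_2 = (19/6, -2/3, 11/6)
  u_3 = (-48/83, 80/83, 112/83)

Orthogonality check:
  u_2 · u_1 = 0 (should be 0)
  u_3 · u_1 = 0 (should be 0)
  u_3 · u_2 = 0 (should be 0)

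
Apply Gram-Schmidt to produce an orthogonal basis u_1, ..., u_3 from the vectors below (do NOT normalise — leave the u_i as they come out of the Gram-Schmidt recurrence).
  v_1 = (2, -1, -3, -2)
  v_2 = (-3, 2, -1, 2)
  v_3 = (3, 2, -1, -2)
Orthogonal basis:
  u_1 = (2, -1, -3, -2)
  u_2 = (-2, 3/2, -5/2, 1)
  u_3 = (38/27, 26/9, 10/27, -16/27)

Apply the Gram-Schmidt recurrence
  u_1 = v_1
  u_i = v_i − Σ_{j<i} ((v_i · u_j) / (u_j · u_j)) · u_j.

Step by step this gives:
  u_1 = (2, -1, -3, -2)
  u_2 = (-2, 3/2, -5/2, 1)
  u_3 = (38/27, 26/9, 10/27, -16/27)

Orthogonality check:
  u_2 · u_1 = 0 (should be 0)
  u_3 · u_1 = 0 (should be 0)
  u_3 · u_2 = 0 (should be 0)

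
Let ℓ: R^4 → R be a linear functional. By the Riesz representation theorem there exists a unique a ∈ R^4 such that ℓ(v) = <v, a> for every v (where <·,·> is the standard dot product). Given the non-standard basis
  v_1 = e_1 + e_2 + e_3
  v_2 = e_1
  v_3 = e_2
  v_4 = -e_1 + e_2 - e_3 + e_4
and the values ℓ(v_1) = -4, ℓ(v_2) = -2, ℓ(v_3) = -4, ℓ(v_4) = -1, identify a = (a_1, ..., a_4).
a = (-2, -4, 2, 3)

Write a = (a_1, ..., a_4) in the standard basis. For each basis vector v_i, ℓ(v_i) = <v_i, a> is a linear equation in the a_j's. Collect the n equations into a matrix system V a = ℓ, where row i of V is v_i (expressed in the standard basis). Since V is invertible (lower-triangular with 1s on the diagonal, up to permutation), solve by back-substitution:
  V =
[[1, 1, 1, 0],
 [1, 0, 0, 0],
 [0, 1, 0, 0],
 [-1, 1, -1, 1]]
  V a = (-4, -2, -4, -1)
Solving gives a = (-2, -4, 2, 3).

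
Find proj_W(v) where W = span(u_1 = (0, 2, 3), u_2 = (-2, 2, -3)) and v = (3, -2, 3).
proj_W(v) = (111/49, -116/49, 159/49)

Set up U = [u_1 | ... | u_2] ∈ R^(3×2). The projector onto W = col(U) is P = U (U^T U)^(-1) U^T.
Compute U^T U =
  [13, -5]
  [-5, 17],
and U^T v = (5, -19).
Solve U^T U · c = U^T v for the coefficients: c = (-5/98, -111/98). The projection is proj_W(v) = U c.
Check: (v - proj_W(v)) · u_1 = 0  (should be 0).
Check: (v - proj_W(v)) · u_2 = 0  (should be 0).
Result: proj_W(v) = (111/49, -116/49, 159/49).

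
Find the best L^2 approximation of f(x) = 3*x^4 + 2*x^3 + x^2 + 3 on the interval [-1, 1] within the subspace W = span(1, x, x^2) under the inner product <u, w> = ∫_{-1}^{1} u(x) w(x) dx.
g(x) = 25*x^2/7 + 6*x/5 + 96/35

The best approximation g ∈ W is the orthogonal projection of f onto W. Writing g = a_0 + a_1 x + a_2 x^2, the coefficients solve the normal equations G · a = b where
  G_{ij} = <φ_i, φ_j> and b_i = <f, φ_i>, with φ_0 = 1, φ_1 = x, φ_2 = x^2.
G =
  [2, 0, 2/3]
  [0, 2/3, 0]
  [2/3, 0, 2/5],
b = (118/15, 4/5, 114/35).
Solving gives a_0 = 96/35, a_1 = 6/5, a_2 = 25/7, so
  g(x) = 25*x^2/7 + 6*x/5 + 96/35.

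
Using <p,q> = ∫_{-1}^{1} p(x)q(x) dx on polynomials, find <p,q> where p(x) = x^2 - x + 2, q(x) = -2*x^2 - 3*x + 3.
<p,q> = 188/15

Expand the product: p(x)·q(x) = -2*x^4 - x^3 + 2*x^2 - 9*x + 6.
∫_{-1}^{1} of each monomial x^k gives [2/(k+1) if k even, 0 if k odd]. Integrating term-by-term (or equivalently evaluating the antiderivative F(x) = -2*x^5/5 - x^4/4 + 2*x^3/3 - 9*x^2/2 + 6*x at the endpoints):
  F(1) − F(−1) = 91/60 − (-661/60) = 188/15.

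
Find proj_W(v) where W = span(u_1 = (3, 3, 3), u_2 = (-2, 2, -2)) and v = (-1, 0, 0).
proj_W(v) = (-1/2, 0, -1/2)

Set up U = [u_1 | ... | u_2] ∈ R^(3×2). The projector onto W = col(U) is P = U (U^T U)^(-1) U^T.
Compute U^T U =
  [27, -6]
  [-6, 12],
and U^T v = (-3, 2).
Solve U^T U · c = U^T v for the coefficients: c = (-1/12, 1/8). The projection is proj_W(v) = U c.
Check: (v - proj_W(v)) · u_1 = 0  (should be 0).
Check: (v - proj_W(v)) · u_2 = 0  (should be 0).
Result: proj_W(v) = (-1/2, 0, -1/2).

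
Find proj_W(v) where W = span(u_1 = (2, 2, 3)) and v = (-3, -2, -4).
proj_W(v) = (-44/17, -44/17, -66/17)

Set up U = [u_1 | ... | u_1] ∈ R^(3×1). The projector onto W = col(U) is P = U (U^T U)^(-1) U^T.
Compute U^T U =
  [17],
and U^T v = (-22).
Solve U^T U · c = U^T v for the coefficients: c = (-22/17). The projection is proj_W(v) = U c.
Check: (v - proj_W(v)) · u_1 = 0  (should be 0).
Result: proj_W(v) = (-44/17, -44/17, -66/17).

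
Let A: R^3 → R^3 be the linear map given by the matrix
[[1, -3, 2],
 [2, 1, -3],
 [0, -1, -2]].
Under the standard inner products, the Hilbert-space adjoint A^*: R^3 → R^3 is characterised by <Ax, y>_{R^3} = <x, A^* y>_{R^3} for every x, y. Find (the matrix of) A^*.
A^* = A^T =
[[1, 2, 0],
 [-3, 1, -1],
 [2, -3, -2]]

For real matrices with standard dot products, the defining identity <Ax, y> = <x, A^* y> gives (Ax)^T y = x^T (A^*) y, i.e. x^T A^T y = x^T (A^*) y. Since this holds for all x, y, we must have A^* = A^T. Therefore
A^* =
[[1, 2, 0],
 [-3, 1, -1],
 [2, -3, -2]].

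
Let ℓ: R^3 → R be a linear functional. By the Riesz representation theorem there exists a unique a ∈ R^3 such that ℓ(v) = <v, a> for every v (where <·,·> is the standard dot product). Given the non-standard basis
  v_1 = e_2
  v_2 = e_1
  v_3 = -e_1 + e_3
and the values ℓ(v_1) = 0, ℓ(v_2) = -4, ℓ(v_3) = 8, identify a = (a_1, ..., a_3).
a = (-4, 0, 4)

Write a = (a_1, ..., a_3) in the standard basis. For each basis vector v_i, ℓ(v_i) = <v_i, a> is a linear equation in the a_j's. Collect the n equations into a matrix system V a = ℓ, where row i of V is v_i (expressed in the standard basis). Since V is invertible (lower-triangular with 1s on the diagonal, up to permutation), solve by back-substitution:
  V =
[[0, 1, 0],
 [1, 0, 0],
 [-1, 0, 1]]
  V a = (0, -4, 8)
Solving gives a = (-4, 0, 4).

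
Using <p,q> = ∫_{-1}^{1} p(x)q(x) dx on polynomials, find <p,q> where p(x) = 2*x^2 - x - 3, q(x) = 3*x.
<p,q> = -2

Expand the product: p(x)·q(x) = 6*x^3 - 3*x^2 - 9*x.
∫_{-1}^{1} of each monomial x^k gives [2/(k+1) if k even, 0 if k odd]. Integrating term-by-term (or equivalently evaluating the antiderivative F(x) = 3*x^4/2 - x^3 - 9*x^2/2 at the endpoints):
  F(1) − F(−1) = -4 − (-2) = -2.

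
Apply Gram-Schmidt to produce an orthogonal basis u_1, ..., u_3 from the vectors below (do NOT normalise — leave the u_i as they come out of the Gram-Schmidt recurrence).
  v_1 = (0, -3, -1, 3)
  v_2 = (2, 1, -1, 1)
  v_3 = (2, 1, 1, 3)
Orthogonal basis:
  u_1 = (0, -3, -1, 3)
  u_2 = (2, 22/19, -18/19, 16/19)
  u_3 = (2/33, 2/3, 24/11, 46/33)

Apply the Gram-Schmidt recurrence
  u_1 = v_1
  u_i = v_i − Σ_{j<i} ((v_i · u_j) / (u_j · u_j)) · u_j.

Step by step this gives:
  u_1 = (0, -3, -1, 3)
  u_2 = (2, 22/19, -18/19, 16/19)
  u_3 = (2/33, 2/3, 24/11, 46/33)

Orthogonality check:
  u_2 · u_1 = 0 (should be 0)
  u_3 · u_1 = 0 (should be 0)
  u_3 · u_2 = 0 (should be 0)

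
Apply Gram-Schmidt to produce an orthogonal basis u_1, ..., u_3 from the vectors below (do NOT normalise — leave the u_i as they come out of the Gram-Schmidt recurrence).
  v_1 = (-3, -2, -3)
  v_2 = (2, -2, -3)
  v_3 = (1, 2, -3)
Orthogonal basis:
  u_1 = (-3, -2, -3)
  u_2 = (65/22, -15/11, -45/22)
  u_3 = (0, 36/13, -24/13)

Apply the Gram-Schmidt recurrence
  u_1 = v_1
  u_i = v_i − Σ_{j<i} ((v_i · u_j) / (u_j · u_j)) · u_j.

Step by step this gives:
  u_1 = (-3, -2, -3)
  u_2 = (65/22, -15/11, -45/22)
  u_3 = (0, 36/13, -24/13)

Orthogonality check:
  u_2 · u_1 = 0 (should be 0)
  u_3 · u_1 = 0 (should be 0)
  u_3 · u_2 = 0 (should be 0)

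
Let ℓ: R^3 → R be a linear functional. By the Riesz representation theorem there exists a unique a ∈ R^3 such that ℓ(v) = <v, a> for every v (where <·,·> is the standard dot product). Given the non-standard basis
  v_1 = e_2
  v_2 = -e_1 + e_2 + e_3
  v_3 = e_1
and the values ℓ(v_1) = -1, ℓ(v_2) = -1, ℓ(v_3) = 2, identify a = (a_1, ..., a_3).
a = (2, -1, 2)

Write a = (a_1, ..., a_3) in the standard basis. For each basis vector v_i, ℓ(v_i) = <v_i, a> is a linear equation in the a_j's. Collect the n equations into a matrix system V a = ℓ, where row i of V is v_i (expressed in the standard basis). Since V is invertible (lower-triangular with 1s on the diagonal, up to permutation), solve by back-substitution:
  V =
[[0, 1, 0],
 [-1, 1, 1],
 [1, 0, 0]]
  V a = (-1, -1, 2)
Solving gives a = (2, -1, 2).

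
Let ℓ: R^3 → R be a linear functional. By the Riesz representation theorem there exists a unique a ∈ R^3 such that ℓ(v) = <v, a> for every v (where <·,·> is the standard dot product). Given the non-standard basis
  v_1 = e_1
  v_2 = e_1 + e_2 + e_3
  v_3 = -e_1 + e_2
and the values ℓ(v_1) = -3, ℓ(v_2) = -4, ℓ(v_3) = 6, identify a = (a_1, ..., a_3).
a = (-3, 3, -4)

Write a = (a_1, ..., a_3) in the standard basis. For each basis vector v_i, ℓ(v_i) = <v_i, a> is a linear equation in the a_j's. Collect the n equations into a matrix system V a = ℓ, where row i of V is v_i (expressed in the standard basis). Since V is invertible (lower-triangular with 1s on the diagonal, up to permutation), solve by back-substitution:
  V =
[[1, 0, 0],
 [1, 1, 1],
 [-1, 1, 0]]
  V a = (-3, -4, 6)
Solving gives a = (-3, 3, -4).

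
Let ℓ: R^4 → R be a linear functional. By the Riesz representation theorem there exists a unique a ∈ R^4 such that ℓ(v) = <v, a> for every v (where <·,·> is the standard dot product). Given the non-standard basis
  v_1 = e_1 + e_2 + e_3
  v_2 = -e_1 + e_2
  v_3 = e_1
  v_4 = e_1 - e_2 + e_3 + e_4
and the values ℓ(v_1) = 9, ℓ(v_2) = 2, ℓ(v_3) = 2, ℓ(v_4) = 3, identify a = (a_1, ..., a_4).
a = (2, 4, 3, 2)

Write a = (a_1, ..., a_4) in the standard basis. For each basis vector v_i, ℓ(v_i) = <v_i, a> is a linear equation in the a_j's. Collect the n equations into a matrix system V a = ℓ, where row i of V is v_i (expressed in the standard basis). Since V is invertible (lower-triangular with 1s on the diagonal, up to permutation), solve by back-substitution:
  V =
[[1, 1, 1, 0],
 [-1, 1, 0, 0],
 [1, 0, 0, 0],
 [1, -1, 1, 1]]
  V a = (9, 2, 2, 3)
Solving gives a = (2, 4, 3, 2).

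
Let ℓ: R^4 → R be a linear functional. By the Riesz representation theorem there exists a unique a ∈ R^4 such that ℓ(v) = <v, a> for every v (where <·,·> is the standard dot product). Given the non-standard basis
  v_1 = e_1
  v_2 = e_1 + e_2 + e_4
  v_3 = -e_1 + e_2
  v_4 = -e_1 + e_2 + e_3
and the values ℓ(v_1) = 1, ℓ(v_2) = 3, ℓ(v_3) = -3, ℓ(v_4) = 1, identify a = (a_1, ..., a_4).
a = (1, -2, 4, 4)

Write a = (a_1, ..., a_4) in the standard basis. For each basis vector v_i, ℓ(v_i) = <v_i, a> is a linear equation in the a_j's. Collect the n equations into a matrix system V a = ℓ, where row i of V is v_i (expressed in the standard basis). Since V is invertible (lower-triangular with 1s on the diagonal, up to permutation), solve by back-substitution:
  V =
[[1, 0, 0, 0],
 [1, 1, 0, 1],
 [-1, 1, 0, 0],
 [-1, 1, 1, 0]]
  V a = (1, 3, -3, 1)
Solving gives a = (1, -2, 4, 4).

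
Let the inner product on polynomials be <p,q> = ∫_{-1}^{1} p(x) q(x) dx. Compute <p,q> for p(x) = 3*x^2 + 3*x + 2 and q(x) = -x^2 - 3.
<p,q> = -308/15

Expand the product: p(x)·q(x) = -3*x^4 - 3*x^3 - 11*x^2 - 9*x - 6.
∫_{-1}^{1} of each monomial x^k gives [2/(k+1) if k even, 0 if k odd]. Integrating term-by-term (or equivalently evaluating the antiderivative F(x) = -3*x^5/5 - 3*x^4/4 - 11*x^3/3 - 9*x^2/2 - 6*x at the endpoints):
  F(1) − F(−1) = -931/60 − (301/60) = -308/15.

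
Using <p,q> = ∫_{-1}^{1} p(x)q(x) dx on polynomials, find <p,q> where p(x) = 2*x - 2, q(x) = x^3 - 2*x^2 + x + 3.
<p,q> = -36/5

Expand the product: p(x)·q(x) = 2*x^4 - 6*x^3 + 6*x^2 + 4*x - 6.
∫_{-1}^{1} of each monomial x^k gives [2/(k+1) if k even, 0 if k odd]. Integrating term-by-term (or equivalently evaluating the antiderivative F(x) = 2*x^5/5 - 3*x^4/2 + 2*x^3 + 2*x^2 - 6*x at the endpoints):
  F(1) − F(−1) = -31/10 − (41/10) = -36/5.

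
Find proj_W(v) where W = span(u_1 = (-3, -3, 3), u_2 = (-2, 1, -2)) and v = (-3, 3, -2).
proj_W(v) = (-69/26, 21/13, -79/26)

Set up U = [u_1 | ... | u_2] ∈ R^(3×2). The projector onto W = col(U) is P = U (U^T U)^(-1) U^T.
Compute U^T U =
  [27, -3]
  [-3, 9],
and U^T v = (-6, 13).
Solve U^T U · c = U^T v for the coefficients: c = (-5/78, 37/26). The projection is proj_W(v) = U c.
Check: (v - proj_W(v)) · u_1 = 0  (should be 0).
Check: (v - proj_W(v)) · u_2 = 0  (should be 0).
Result: proj_W(v) = (-69/26, 21/13, -79/26).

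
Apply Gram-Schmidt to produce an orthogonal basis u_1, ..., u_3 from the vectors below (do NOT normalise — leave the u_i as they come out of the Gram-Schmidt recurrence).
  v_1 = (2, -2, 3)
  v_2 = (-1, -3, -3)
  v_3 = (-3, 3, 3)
Orthogonal basis:
  u_1 = (2, -2, 3)
  u_2 = (-7/17, -61/17, -36/17)
  u_3 = (-450/149, -90/149, 240/149)

Apply the Gram-Schmidt recurrence
  u_1 = v_1
  u_i = v_i − Σ_{j<i} ((v_i · u_j) / (u_j · u_j)) · u_j.

Step by step this gives:
  u_1 = (2, -2, 3)
  u_2 = (-7/17, -61/17, -36/17)
  u_3 = (-450/149, -90/149, 240/149)

Orthogonality check:
  u_2 · u_1 = 0 (should be 0)
  u_3 · u_1 = 0 (should be 0)
  u_3 · u_2 = 0 (should be 0)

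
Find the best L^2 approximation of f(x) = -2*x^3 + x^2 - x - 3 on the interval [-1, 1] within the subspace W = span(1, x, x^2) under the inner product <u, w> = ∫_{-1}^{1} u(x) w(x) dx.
g(x) = x^2 - 11*x/5 - 3

The best approximation g ∈ W is the orthogonal projection of f onto W. Writing g = a_0 + a_1 x + a_2 x^2, the coefficients solve the normal equations G · a = b where
  G_{ij} = <φ_i, φ_j> and b_i = <f, φ_i>, with φ_0 = 1, φ_1 = x, φ_2 = x^2.
G =
  [2, 0, 2/3]
  [0, 2/3, 0]
  [2/3, 0, 2/5],
b = (-16/3, -22/15, -8/5).
Solving gives a_0 = -3, a_1 = -11/5, a_2 = 1, so
  g(x) = x^2 - 11*x/5 - 3.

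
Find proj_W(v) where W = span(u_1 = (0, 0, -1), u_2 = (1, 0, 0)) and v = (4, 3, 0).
proj_W(v) = (4, 0, 0)

Set up U = [u_1 | ... | u_2] ∈ R^(3×2). The projector onto W = col(U) is P = U (U^T U)^(-1) U^T.
Compute U^T U =
  [1, 0]
  [0, 1],
and U^T v = (0, 4).
Solve U^T U · c = U^T v for the coefficients: c = (0, 4). The projection is proj_W(v) = U c.
Check: (v - proj_W(v)) · u_1 = 0  (should be 0).
Check: (v - proj_W(v)) · u_2 = 0  (should be 0).
Result: proj_W(v) = (4, 0, 0).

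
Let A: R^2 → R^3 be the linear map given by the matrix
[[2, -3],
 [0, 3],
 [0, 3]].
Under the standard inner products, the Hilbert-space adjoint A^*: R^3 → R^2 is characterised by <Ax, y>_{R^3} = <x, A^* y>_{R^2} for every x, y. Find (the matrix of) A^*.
A^* = A^T =
[[2, 0, 0],
 [-3, 3, 3]]

For real matrices with standard dot products, the defining identity <Ax, y> = <x, A^* y> gives (Ax)^T y = x^T (A^*) y, i.e. x^T A^T y = x^T (A^*) y. Since this holds for all x, y, we must have A^* = A^T. Therefore
A^* =
[[2, 0, 0],
 [-3, 3, 3]].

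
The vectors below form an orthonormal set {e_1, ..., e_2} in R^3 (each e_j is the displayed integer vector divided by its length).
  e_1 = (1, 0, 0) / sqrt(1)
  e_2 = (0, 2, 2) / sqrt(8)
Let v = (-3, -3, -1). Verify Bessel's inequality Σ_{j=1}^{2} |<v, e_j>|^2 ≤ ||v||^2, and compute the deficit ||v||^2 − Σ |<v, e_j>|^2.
Σ |<v, e_j>|^2 = 17; ||v||^2 = 19; deficit = 2

Write each e_j = u_j / sqrt(<u_j, u_j>) where u_j is the displayed integer vector. Then <v, e_j> = <v, u_j> / sqrt(<u_j, u_j>), so |<v, e_j>|^2 = <v, u_j>^2 / <u_j, u_j>.
Coefficients: <v, e_1> = -3/sqrt(1), <v, e_2> = -8/sqrt(8).
Square and sum: Σ |<v, e_j>|^2 = 17.
Compute ||v||^2 = v·v = 19.
Deficit = 19 − 17 = 2 ≥ 0, confirming Bessel's inequality. (The deficit equals ||v − Σ <v,e_j> e_j||^2, the squared distance from v to span{e_j}.)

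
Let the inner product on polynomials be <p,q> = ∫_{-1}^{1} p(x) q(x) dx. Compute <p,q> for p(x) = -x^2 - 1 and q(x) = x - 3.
<p,q> = 8

Expand the product: p(x)·q(x) = -x^3 + 3*x^2 - x + 3.
∫_{-1}^{1} of each monomial x^k gives [2/(k+1) if k even, 0 if k odd]. Integrating term-by-term (or equivalently evaluating the antiderivative F(x) = -x^4/4 + x^3 - x^2/2 + 3*x at the endpoints):
  F(1) − F(−1) = 13/4 − (-19/4) = 8.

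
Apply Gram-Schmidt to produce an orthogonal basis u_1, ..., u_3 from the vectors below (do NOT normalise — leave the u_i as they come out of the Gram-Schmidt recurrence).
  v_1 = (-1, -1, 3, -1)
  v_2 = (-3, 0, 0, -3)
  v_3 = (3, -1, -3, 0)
Orthogonal basis:
  u_1 = (-1, -1, 3, -1)
  u_2 = (-5/2, 1/2, -3/2, -5/2)
  u_3 = (3/2, -9/5, -3/5, -3/2)

Apply the Gram-Schmidt recurrence
  u_1 = v_1
  u_i = v_i − Σ_{j<i} ((v_i · u_j) / (u_j · u_j)) · u_j.

Step by step this gives:
  u_1 = (-1, -1, 3, -1)
  u_2 = (-5/2, 1/2, -3/2, -5/2)
  u_3 = (3/2, -9/5, -3/5, -3/2)

Orthogonality check:
  u_2 · u_1 = 0 (should be 0)
  u_3 · u_1 = 0 (should be 0)
  u_3 · u_2 = 0 (should be 0)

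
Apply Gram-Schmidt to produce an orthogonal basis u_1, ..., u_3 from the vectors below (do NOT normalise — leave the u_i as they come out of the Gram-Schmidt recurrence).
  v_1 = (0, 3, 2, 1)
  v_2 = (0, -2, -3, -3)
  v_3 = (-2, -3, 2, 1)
Orthogonal basis:
  u_1 = (0, 3, 2, 1)
  u_2 = (0, 17/14, -6/7, -27/14)
  u_3 = (-2, -54/83, 126/83, -90/83)

Apply the Gram-Schmidt recurrence
  u_1 = v_1
  u_i = v_i − Σ_{j<i} ((v_i · u_j) / (u_j · u_j)) · u_j.

Step by step this gives:
  u_1 = (0, 3, 2, 1)
  u_2 = (0, 17/14, -6/7, -27/14)
  u_3 = (-2, -54/83, 126/83, -90/83)

Orthogonality check:
  u_2 · u_1 = 0 (should be 0)
  u_3 · u_1 = 0 (should be 0)
  u_3 · u_2 = 0 (should be 0)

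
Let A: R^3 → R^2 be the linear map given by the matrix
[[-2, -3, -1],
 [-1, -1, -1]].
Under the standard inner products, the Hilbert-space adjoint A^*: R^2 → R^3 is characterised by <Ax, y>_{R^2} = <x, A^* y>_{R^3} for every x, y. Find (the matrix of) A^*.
A^* = A^T =
[[-2, -1],
 [-3, -1],
 [-1, -1]]

For real matrices with standard dot products, the defining identity <Ax, y> = <x, A^* y> gives (Ax)^T y = x^T (A^*) y, i.e. x^T A^T y = x^T (A^*) y. Since this holds for all x, y, we must have A^* = A^T. Therefore
A^* =
[[-2, -1],
 [-3, -1],
 [-1, -1]].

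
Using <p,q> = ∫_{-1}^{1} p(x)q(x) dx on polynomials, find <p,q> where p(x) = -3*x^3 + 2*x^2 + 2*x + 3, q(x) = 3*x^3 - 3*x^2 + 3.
<p,q> = 94/7

Expand the product: p(x)·q(x) = -9*x^6 + 15*x^5 - 6*x^3 - 3*x^2 + 6*x + 9.
∫_{-1}^{1} of each monomial x^k gives [2/(k+1) if k even, 0 if k odd]. Integrating term-by-term (or equivalently evaluating the antiderivative F(x) = -9*x^7/7 + 5*x^6/2 - 3*x^4/2 - x^3 + 3*x^2 + 9*x at the endpoints):
  F(1) − F(−1) = 75/7 − (-19/7) = 94/7.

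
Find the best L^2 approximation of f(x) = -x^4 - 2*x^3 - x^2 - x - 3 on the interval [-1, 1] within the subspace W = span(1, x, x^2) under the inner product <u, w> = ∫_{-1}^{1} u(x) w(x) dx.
g(x) = -13*x^2/7 - 11*x/5 - 102/35

The best approximation g ∈ W is the orthogonal projection of f onto W. Writing g = a_0 + a_1 x + a_2 x^2, the coefficients solve the normal equations G · a = b where
  G_{ij} = <φ_i, φ_j> and b_i = <f, φ_i>, with φ_0 = 1, φ_1 = x, φ_2 = x^2.
G =
  [2, 0, 2/3]
  [0, 2/3, 0]
  [2/3, 0, 2/5],
b = (-106/15, -22/15, -94/35).
Solving gives a_0 = -102/35, a_1 = -11/5, a_2 = -13/7, so
  g(x) = -13*x^2/7 - 11*x/5 - 102/35.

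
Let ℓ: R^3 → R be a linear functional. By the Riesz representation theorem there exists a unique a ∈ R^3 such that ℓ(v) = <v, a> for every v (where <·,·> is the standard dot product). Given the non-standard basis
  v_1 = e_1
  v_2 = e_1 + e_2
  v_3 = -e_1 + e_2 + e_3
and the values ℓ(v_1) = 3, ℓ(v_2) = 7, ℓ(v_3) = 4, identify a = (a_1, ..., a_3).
a = (3, 4, 3)

Write a = (a_1, ..., a_3) in the standard basis. For each basis vector v_i, ℓ(v_i) = <v_i, a> is a linear equation in the a_j's. Collect the n equations into a matrix system V a = ℓ, where row i of V is v_i (expressed in the standard basis). Since V is invertible (lower-triangular with 1s on the diagonal, up to permutation), solve by back-substitution:
  V =
[[1, 0, 0],
 [1, 1, 0],
 [-1, 1, 1]]
  V a = (3, 7, 4)
Solving gives a = (3, 4, 3).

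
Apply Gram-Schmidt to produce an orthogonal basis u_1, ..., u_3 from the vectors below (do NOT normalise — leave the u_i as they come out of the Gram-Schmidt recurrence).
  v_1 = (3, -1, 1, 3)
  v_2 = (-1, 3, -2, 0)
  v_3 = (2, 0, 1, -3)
Orthogonal basis:
  u_1 = (3, -1, 1, 3)
  u_2 = (1/5, 13/5, -8/5, 6/5)
  u_3 = (43/18, 19/18, 7/18, -13/6)

Apply the Gram-Schmidt recurrence
  u_1 = v_1
  u_i = v_i − Σ_{j<i} ((v_i · u_j) / (u_j · u_j)) · u_j.

Step by step this gives:
  u_1 = (3, -1, 1, 3)
  u_2 = (1/5, 13/5, -8/5, 6/5)
  u_3 = (43/18, 19/18, 7/18, -13/6)

Orthogonality check:
  u_2 · u_1 = 0 (should be 0)
  u_3 · u_1 = 0 (should be 0)
  u_3 · u_2 = 0 (should be 0)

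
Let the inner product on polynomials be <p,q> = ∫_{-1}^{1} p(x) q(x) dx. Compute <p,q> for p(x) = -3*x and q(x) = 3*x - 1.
<p,q> = -6

Expand the product: p(x)·q(x) = -9*x^2 + 3*x.
∫_{-1}^{1} of each monomial x^k gives [2/(k+1) if k even, 0 if k odd]. Integrating term-by-term (or equivalently evaluating the antiderivative F(x) = -3*x^3 + 3*x^2/2 at the endpoints):
  F(1) − F(−1) = -3/2 − (9/2) = -6.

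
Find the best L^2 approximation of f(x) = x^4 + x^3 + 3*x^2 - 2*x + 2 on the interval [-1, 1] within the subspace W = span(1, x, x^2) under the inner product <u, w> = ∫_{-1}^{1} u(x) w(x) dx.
g(x) = 27*x^2/7 - 7*x/5 + 67/35

The best approximation g ∈ W is the orthogonal projection of f onto W. Writing g = a_0 + a_1 x + a_2 x^2, the coefficients solve the normal equations G · a = b where
  G_{ij} = <φ_i, φ_j> and b_i = <f, φ_i>, with φ_0 = 1, φ_1 = x, φ_2 = x^2.
G =
  [2, 0, 2/3]
  [0, 2/3, 0]
  [2/3, 0, 2/5],
b = (32/5, -14/15, 296/105).
Solving gives a_0 = 67/35, a_1 = -7/5, a_2 = 27/7, so
  g(x) = 27*x^2/7 - 7*x/5 + 67/35.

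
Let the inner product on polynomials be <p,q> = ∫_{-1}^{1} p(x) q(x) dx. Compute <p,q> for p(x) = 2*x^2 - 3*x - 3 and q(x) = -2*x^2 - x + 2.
<p,q> = -74/15

Expand the product: p(x)·q(x) = -4*x^4 + 4*x^3 + 13*x^2 - 3*x - 6.
∫_{-1}^{1} of each monomial x^k gives [2/(k+1) if k even, 0 if k odd]. Integrating term-by-term (or equivalently evaluating the antiderivative F(x) = -4*x^5/5 + x^4 + 13*x^3/3 - 3*x^2/2 - 6*x at the endpoints):
  F(1) − F(−1) = -89/30 − (59/30) = -74/15.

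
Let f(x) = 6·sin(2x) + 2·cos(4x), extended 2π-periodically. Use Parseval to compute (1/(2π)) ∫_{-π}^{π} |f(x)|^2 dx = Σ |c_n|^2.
Σ |c_n|^2 = 20

Expand |f|^2 and use orthogonality of {sin(nx), cos(mx)} on [-π, π]:
  ∫_{-π}^{π} sin(nx)^2 dx = π, ∫ cos(mx)^2 dx = π, and cross terms integrate to 0.
So ∫_{-π}^{π} f(x)^2 dx = 6^2 · π + 2^2 · π = (36 + 4)π.
Divide by 2π: (36 + 4)/2 = 20.
By Parseval, this equals Σ |c_n|^2.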